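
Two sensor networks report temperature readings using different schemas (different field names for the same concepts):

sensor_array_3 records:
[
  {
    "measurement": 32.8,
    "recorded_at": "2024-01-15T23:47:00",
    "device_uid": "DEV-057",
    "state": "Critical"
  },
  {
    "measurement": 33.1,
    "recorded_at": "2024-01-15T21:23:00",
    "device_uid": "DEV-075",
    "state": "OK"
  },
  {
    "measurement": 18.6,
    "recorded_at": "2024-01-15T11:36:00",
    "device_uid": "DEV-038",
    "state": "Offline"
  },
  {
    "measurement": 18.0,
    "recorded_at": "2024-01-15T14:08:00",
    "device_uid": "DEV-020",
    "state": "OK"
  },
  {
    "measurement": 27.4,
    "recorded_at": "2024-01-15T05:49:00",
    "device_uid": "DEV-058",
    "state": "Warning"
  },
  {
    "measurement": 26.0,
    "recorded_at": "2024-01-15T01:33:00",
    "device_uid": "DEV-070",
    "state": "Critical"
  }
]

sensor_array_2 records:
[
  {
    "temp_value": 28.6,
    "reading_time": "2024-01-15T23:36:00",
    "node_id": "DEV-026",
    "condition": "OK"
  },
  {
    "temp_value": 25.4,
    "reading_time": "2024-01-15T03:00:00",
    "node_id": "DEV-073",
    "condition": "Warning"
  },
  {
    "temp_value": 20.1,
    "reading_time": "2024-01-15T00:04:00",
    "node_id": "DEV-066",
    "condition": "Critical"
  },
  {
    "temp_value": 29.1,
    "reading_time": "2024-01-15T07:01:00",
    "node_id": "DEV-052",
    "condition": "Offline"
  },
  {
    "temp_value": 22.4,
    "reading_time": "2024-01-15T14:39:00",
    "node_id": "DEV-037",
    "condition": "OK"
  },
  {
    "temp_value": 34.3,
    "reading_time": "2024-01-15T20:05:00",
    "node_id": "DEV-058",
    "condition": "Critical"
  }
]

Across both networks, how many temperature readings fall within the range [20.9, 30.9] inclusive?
6

Schema mapping: "measurement" (sensor_array_3) = "temp_value" (sensor_array_2) = temperature

Readings in [20.9, 30.9] from sensor_array_3: 2
Readings in [20.9, 30.9] from sensor_array_2: 4

Total count: 2 + 4 = 6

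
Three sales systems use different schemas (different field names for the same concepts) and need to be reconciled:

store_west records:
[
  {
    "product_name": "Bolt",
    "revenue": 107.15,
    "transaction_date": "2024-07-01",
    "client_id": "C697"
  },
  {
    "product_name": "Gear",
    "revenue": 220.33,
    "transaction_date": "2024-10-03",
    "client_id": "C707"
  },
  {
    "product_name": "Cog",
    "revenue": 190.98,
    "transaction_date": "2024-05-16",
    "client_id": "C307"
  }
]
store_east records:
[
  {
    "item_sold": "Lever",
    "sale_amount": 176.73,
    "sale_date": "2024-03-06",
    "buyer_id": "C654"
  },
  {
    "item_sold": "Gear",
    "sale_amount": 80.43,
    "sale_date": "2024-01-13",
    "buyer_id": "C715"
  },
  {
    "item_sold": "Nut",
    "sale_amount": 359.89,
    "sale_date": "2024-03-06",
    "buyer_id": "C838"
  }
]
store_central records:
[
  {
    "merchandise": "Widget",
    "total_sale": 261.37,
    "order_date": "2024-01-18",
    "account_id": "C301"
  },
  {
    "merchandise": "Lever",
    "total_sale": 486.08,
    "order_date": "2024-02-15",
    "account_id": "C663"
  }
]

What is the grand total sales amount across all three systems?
1882.96

Schema reconciliation - all amount fields map to sale amount:

store_west (revenue): 518.46
store_east (sale_amount): 617.05
store_central (total_sale): 747.45

Grand total: 1882.96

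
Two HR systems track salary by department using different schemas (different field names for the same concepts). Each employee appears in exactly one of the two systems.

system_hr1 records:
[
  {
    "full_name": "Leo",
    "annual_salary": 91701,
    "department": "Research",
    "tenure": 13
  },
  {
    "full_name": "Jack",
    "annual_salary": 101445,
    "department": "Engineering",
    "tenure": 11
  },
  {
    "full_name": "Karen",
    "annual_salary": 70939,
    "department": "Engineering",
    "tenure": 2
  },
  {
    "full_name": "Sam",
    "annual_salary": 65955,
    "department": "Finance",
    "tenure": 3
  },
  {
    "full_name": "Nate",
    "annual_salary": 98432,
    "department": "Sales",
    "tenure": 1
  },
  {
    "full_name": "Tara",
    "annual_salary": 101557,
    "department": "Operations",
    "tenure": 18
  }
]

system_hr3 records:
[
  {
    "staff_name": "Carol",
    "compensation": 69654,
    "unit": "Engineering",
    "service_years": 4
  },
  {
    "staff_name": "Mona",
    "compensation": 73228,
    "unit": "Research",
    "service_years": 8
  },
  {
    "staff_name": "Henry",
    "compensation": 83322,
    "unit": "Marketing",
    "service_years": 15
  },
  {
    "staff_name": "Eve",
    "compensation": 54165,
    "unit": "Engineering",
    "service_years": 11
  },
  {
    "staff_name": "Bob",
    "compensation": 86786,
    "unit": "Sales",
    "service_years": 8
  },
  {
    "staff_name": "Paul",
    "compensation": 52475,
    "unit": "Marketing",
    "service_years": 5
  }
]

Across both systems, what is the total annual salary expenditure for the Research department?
164929

Schema mappings:
- "department" (system_hr1) = "unit" (system_hr3) = department
- "annual_salary" (system_hr1) = "compensation" (system_hr3) = salary

Research salaries from system_hr1: 91701
Research salaries from system_hr3: 73228

Total: 91701 + 73228 = 164929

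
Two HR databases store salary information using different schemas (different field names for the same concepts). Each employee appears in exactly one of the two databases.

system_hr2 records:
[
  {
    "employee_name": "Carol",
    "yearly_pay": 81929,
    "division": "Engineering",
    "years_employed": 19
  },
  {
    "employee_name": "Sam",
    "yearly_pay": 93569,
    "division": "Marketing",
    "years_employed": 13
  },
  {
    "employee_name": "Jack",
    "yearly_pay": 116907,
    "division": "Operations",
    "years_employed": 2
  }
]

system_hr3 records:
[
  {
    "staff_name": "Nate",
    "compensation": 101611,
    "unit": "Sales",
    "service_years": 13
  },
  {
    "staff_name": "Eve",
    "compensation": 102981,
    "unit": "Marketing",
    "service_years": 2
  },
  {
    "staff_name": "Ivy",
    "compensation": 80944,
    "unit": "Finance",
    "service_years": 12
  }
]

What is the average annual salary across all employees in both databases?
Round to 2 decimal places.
96323.50

Schema mapping: "yearly_pay" (system_hr2) = "compensation" (system_hr3) = annual salary

All salaries: [81929, 93569, 116907, 101611, 102981, 80944]
Sum: 577941
Count: 6
Average: 577941 / 6 = 96323.50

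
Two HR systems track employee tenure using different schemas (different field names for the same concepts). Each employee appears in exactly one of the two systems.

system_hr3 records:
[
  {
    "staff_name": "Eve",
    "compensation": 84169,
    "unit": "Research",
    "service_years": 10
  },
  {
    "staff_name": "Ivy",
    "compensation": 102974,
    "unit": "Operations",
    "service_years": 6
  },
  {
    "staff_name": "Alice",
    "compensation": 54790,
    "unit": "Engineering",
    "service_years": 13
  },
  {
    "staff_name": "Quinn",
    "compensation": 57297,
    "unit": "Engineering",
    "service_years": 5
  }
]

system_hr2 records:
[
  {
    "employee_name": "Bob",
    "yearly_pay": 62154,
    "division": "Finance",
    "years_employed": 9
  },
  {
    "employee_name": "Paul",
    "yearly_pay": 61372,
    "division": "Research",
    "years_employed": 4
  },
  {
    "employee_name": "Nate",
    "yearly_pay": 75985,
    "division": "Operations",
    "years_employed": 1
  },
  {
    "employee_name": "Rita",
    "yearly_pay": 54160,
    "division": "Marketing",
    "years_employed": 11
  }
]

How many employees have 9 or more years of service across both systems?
4

Reconcile schemas: "service_years" (system_hr3) = "years_employed" (system_hr2) = years of service

From system_hr3: 2 employees with >= 9 years
From system_hr2: 2 employees with >= 9 years

Total: 2 + 2 = 4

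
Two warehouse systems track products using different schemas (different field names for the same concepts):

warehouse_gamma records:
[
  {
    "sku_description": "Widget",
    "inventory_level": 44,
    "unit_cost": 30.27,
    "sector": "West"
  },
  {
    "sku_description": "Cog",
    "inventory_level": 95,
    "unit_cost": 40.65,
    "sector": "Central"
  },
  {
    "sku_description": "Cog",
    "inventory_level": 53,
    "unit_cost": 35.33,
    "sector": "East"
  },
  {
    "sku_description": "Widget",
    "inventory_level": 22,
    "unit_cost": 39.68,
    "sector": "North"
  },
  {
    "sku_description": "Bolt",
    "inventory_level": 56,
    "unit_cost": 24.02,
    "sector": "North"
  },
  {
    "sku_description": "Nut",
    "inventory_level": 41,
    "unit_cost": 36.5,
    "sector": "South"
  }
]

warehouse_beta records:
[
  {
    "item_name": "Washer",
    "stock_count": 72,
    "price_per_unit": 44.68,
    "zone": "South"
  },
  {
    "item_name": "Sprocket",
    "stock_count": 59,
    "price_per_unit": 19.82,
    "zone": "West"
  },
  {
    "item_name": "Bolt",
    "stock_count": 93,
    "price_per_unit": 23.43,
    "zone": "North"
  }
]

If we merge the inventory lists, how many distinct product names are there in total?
6

Schema mapping: "sku_description" (warehouse_gamma) = "item_name" (warehouse_beta) = product name

Products in warehouse_gamma: ['Bolt', 'Cog', 'Nut', 'Widget']
Products in warehouse_beta: ['Bolt', 'Sprocket', 'Washer']

Union (unique products): ['Bolt', 'Cog', 'Nut', 'Sprocket', 'Washer', 'Widget']
Count: 6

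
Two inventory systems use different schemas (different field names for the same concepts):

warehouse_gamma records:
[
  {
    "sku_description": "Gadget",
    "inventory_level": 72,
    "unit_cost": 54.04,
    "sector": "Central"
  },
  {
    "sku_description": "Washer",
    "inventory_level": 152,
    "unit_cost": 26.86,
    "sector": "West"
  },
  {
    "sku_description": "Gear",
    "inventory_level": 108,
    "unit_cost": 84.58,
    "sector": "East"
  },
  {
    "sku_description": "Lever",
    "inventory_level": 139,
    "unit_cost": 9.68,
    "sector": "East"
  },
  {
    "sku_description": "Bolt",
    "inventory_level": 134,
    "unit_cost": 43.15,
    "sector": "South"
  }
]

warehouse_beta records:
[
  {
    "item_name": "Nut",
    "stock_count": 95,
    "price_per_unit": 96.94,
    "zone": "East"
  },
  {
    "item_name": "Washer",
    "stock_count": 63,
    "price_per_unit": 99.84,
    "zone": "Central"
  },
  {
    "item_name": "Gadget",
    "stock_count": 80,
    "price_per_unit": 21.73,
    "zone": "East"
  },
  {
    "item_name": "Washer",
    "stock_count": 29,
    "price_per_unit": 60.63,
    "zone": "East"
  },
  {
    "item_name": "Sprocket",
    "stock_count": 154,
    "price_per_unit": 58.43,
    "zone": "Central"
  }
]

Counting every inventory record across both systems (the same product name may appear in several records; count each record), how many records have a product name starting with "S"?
1

Schema mapping: "sku_description" (warehouse_gamma) = "item_name" (warehouse_beta) = product name

Records with product name starting with "S" in warehouse_gamma: 0
Records with product name starting with "S" in warehouse_beta: 1

Total: 0 + 1 = 1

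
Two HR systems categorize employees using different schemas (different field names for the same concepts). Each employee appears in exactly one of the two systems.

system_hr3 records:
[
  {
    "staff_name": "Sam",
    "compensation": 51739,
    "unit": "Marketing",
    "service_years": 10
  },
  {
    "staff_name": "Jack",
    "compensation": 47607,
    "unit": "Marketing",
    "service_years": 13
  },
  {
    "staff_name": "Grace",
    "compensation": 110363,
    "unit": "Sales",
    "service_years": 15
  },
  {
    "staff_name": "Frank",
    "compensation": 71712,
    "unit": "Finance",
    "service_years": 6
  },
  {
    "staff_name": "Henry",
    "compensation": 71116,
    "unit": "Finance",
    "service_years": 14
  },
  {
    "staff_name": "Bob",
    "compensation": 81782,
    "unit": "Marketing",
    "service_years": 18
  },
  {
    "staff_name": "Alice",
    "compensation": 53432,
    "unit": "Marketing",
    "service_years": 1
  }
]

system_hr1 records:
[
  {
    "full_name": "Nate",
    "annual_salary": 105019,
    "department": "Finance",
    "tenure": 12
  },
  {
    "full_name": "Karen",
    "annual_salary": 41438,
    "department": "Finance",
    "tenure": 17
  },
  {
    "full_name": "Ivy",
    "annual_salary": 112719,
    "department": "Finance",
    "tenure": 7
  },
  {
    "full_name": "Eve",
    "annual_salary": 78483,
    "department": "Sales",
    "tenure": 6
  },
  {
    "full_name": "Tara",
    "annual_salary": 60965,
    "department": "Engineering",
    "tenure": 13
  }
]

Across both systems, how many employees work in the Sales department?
2

Schema mapping: "unit" (system_hr3) = "department" (system_hr1) = department

Sales employees in system_hr3: 1
Sales employees in system_hr1: 1

Total in Sales: 1 + 1 = 2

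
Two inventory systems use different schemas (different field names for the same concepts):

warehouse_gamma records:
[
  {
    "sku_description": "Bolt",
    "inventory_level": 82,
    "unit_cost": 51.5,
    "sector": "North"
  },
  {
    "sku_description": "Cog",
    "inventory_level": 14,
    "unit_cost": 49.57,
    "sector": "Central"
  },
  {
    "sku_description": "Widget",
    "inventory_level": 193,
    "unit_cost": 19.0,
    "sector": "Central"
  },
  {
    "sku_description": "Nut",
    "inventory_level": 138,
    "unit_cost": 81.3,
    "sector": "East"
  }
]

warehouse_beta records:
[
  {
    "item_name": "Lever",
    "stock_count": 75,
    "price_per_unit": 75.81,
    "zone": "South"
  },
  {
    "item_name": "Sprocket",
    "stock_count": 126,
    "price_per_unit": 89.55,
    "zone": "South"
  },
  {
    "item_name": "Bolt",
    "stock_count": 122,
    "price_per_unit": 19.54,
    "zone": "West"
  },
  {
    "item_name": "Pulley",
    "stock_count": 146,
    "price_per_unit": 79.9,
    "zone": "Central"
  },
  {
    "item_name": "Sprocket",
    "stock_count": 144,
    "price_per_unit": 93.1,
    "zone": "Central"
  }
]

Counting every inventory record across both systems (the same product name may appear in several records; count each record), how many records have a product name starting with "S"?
2

Schema mapping: "sku_description" (warehouse_gamma) = "item_name" (warehouse_beta) = product name

Records with product name starting with "S" in warehouse_gamma: 0
Records with product name starting with "S" in warehouse_beta: 2

Total: 0 + 2 = 2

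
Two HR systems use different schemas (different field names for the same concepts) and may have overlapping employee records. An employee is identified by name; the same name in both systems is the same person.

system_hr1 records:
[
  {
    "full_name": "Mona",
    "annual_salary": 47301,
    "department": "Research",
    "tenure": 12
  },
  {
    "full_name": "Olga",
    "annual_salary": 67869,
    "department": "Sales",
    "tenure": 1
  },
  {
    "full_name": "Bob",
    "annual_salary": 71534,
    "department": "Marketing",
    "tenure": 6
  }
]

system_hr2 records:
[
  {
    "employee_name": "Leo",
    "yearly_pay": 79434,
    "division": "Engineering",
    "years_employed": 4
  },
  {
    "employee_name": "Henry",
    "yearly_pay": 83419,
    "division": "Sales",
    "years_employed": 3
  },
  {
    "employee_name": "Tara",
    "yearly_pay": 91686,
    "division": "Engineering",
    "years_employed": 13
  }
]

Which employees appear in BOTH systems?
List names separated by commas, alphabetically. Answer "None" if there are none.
None

Schema mapping: "full_name" (system_hr1) = "employee_name" (system_hr2) = employee name

Names in system_hr1: ['Bob', 'Mona', 'Olga']
Names in system_hr2: ['Henry', 'Leo', 'Tara']

Intersection: None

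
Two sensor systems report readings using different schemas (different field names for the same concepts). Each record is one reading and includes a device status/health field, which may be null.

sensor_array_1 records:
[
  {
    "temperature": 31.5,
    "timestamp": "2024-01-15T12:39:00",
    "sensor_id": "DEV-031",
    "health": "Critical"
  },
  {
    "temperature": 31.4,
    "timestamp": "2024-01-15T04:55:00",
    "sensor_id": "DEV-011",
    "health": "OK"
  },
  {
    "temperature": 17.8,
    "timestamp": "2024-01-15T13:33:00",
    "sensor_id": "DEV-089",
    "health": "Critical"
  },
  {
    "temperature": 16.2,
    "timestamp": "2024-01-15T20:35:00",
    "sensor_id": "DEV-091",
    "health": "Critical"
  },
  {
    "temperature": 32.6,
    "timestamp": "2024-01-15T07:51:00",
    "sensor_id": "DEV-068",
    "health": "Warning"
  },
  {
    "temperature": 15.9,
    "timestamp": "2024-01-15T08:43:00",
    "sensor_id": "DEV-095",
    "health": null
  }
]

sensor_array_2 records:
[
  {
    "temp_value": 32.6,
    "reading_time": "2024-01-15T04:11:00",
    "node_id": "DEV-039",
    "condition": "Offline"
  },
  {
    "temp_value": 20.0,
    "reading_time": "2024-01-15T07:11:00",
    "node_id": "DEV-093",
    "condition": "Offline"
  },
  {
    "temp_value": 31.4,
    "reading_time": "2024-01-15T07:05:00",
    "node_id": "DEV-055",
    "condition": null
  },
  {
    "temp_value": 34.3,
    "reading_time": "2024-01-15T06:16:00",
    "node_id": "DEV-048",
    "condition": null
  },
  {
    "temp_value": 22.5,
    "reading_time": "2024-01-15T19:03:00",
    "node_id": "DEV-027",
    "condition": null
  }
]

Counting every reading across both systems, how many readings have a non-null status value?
7

Schema mapping: "health" (sensor_array_1) = "condition" (sensor_array_2) = status

Non-null in sensor_array_1: 5
Non-null in sensor_array_2: 2

Total non-null: 5 + 2 = 7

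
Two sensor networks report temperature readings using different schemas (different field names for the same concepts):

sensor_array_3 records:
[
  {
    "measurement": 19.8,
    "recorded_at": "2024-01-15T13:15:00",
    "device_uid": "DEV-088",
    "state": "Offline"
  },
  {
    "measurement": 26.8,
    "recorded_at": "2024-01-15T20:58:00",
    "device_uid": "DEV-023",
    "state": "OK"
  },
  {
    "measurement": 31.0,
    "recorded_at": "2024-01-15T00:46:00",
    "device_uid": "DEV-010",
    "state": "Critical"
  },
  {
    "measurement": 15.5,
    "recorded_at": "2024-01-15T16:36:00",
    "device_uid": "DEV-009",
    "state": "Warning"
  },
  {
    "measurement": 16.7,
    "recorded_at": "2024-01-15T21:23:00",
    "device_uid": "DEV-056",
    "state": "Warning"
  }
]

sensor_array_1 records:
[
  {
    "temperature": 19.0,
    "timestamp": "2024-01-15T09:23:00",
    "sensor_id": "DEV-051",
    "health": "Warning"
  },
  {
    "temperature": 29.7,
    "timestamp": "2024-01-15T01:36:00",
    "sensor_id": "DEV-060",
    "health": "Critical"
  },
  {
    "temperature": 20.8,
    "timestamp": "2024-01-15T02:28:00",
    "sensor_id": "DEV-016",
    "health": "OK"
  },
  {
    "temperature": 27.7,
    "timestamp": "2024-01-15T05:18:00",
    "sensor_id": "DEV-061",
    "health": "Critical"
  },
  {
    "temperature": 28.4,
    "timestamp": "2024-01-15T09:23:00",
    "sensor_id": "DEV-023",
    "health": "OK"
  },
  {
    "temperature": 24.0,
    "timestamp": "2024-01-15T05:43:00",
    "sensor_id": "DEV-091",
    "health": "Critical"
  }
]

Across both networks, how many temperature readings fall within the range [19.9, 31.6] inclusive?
7

Schema mapping: "measurement" (sensor_array_3) = "temperature" (sensor_array_1) = temperature

Readings in [19.9, 31.6] from sensor_array_3: 2
Readings in [19.9, 31.6] from sensor_array_1: 5

Total count: 2 + 5 = 7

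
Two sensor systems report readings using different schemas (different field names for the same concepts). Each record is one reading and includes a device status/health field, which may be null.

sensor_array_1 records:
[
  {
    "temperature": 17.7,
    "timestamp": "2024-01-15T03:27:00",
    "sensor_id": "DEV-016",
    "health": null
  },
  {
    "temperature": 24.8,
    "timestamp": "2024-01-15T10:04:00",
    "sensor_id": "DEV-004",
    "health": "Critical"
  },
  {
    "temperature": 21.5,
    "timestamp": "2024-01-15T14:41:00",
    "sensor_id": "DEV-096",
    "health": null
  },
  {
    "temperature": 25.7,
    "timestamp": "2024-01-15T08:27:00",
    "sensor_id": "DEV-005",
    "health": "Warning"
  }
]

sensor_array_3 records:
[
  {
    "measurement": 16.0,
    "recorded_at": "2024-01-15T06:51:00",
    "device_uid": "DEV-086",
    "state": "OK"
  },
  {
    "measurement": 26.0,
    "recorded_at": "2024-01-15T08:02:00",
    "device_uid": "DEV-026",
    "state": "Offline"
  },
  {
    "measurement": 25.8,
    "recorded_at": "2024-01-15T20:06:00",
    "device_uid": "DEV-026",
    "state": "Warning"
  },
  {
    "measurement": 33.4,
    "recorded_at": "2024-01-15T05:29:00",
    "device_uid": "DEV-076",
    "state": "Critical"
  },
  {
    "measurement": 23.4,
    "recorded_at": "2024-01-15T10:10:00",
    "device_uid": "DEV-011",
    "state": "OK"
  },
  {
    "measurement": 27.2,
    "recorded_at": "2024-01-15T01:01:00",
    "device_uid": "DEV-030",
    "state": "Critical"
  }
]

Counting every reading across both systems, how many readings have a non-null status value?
8

Schema mapping: "health" (sensor_array_1) = "state" (sensor_array_3) = status

Non-null in sensor_array_1: 2
Non-null in sensor_array_3: 6

Total non-null: 2 + 6 = 8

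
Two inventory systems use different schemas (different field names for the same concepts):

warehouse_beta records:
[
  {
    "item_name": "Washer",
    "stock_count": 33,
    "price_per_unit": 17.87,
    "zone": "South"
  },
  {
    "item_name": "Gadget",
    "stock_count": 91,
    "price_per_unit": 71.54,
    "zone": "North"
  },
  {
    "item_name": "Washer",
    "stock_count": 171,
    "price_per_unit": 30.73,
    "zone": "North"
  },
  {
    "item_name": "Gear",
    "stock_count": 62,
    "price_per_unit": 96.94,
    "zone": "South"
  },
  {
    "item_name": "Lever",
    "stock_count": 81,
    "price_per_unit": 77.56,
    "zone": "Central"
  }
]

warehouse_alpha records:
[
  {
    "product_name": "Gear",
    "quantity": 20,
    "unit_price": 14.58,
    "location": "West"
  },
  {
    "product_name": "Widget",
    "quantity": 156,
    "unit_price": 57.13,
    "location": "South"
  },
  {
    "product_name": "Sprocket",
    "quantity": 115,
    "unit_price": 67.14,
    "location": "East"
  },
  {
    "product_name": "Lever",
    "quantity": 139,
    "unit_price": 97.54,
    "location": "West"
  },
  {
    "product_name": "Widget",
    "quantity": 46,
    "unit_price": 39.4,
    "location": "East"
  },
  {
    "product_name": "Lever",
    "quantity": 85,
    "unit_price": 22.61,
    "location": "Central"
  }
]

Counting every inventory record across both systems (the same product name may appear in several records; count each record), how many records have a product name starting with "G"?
3

Schema mapping: "item_name" (warehouse_beta) = "product_name" (warehouse_alpha) = product name

Records with product name starting with "G" in warehouse_beta: 2
Records with product name starting with "G" in warehouse_alpha: 1

Total: 2 + 1 = 3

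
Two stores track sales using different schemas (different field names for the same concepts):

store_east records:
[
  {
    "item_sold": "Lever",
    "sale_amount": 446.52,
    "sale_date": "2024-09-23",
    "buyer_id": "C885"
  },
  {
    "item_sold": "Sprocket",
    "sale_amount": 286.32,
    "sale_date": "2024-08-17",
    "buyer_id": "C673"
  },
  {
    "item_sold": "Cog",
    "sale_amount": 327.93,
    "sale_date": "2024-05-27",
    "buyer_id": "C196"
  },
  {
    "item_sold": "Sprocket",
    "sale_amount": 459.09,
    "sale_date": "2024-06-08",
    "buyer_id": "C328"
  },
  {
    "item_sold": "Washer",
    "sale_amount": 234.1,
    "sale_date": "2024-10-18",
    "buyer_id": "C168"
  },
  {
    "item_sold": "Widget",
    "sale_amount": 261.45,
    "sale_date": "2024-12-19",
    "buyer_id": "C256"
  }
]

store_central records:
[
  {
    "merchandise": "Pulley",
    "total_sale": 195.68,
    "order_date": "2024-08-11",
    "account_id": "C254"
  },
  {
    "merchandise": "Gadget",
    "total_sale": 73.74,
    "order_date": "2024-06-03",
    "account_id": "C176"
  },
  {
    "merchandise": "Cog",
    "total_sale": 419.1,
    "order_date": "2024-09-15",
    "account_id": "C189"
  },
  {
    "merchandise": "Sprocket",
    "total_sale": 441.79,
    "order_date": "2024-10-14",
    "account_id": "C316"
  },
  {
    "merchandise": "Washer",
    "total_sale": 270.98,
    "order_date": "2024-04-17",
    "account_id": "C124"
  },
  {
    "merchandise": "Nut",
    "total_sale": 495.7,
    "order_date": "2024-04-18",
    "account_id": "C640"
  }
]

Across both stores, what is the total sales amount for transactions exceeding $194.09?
3838.66

Schema mapping: "sale_amount" (store_east) = "total_sale" (store_central) = sale amount

Sum of sales > $194.09 in store_east: 2015.41
Sum of sales > $194.09 in store_central: 1823.25

Total: 2015.41 + 1823.25 = 3838.66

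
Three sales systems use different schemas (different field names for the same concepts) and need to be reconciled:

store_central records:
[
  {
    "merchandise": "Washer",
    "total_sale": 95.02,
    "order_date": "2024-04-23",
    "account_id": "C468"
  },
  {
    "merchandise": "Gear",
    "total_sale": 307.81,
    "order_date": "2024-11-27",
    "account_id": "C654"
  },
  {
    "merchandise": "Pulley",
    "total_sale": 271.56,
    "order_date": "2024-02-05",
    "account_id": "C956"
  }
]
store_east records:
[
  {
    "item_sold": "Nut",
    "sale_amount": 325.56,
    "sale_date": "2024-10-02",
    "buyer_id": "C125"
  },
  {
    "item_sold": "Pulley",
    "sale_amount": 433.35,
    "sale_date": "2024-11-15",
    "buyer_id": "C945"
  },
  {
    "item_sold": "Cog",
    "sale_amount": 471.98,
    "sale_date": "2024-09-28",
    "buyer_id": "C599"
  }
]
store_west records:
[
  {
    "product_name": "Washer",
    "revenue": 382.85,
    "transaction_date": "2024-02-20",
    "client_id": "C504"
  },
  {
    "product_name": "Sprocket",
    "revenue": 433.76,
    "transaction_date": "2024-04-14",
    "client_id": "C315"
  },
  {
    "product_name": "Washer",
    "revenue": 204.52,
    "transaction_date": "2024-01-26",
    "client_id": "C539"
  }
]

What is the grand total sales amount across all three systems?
2926.41

Schema reconciliation - all amount fields map to sale amount:

store_central (total_sale): 674.39
store_east (sale_amount): 1230.89
store_west (revenue): 1021.13

Grand total: 2926.41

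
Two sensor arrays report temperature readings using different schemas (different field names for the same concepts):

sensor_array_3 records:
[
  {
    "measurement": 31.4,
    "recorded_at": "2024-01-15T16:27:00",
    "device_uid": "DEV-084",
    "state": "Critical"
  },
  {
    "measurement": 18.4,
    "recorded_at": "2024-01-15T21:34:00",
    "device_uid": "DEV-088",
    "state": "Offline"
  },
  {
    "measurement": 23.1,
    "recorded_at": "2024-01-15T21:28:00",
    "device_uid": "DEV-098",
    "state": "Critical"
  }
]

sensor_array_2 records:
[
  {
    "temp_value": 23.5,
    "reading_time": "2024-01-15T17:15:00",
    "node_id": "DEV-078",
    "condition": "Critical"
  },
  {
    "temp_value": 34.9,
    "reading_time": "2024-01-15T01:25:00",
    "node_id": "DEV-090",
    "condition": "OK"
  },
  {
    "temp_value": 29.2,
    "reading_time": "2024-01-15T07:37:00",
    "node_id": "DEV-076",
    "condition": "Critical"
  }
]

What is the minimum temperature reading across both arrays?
18.4

Schema mapping: "measurement" (sensor_array_3) = "temp_value" (sensor_array_2) = temperature reading

Minimum in sensor_array_3: 18.4
Minimum in sensor_array_2: 23.5

Overall minimum: min(18.4, 23.5) = 18.4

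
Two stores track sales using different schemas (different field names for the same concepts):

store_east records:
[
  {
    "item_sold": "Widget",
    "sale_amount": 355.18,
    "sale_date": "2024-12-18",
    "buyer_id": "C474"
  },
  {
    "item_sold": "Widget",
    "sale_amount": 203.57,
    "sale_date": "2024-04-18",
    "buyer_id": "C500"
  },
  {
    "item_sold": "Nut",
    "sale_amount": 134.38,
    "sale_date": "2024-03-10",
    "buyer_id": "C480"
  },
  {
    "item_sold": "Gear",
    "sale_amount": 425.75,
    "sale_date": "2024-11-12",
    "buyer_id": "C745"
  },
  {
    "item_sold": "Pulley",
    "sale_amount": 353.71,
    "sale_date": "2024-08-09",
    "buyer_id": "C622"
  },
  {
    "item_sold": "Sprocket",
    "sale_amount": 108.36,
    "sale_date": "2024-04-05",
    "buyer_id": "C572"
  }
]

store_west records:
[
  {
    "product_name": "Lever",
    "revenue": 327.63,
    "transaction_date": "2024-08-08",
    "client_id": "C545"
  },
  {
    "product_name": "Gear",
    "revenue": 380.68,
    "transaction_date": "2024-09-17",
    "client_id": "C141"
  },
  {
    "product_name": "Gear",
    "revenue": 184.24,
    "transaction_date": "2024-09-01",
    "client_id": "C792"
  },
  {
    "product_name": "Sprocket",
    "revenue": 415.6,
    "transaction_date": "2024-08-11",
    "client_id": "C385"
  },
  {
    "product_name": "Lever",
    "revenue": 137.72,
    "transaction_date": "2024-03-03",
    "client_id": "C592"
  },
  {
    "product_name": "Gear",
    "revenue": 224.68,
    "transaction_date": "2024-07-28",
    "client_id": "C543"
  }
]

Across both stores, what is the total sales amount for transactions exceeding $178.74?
2871.04

Schema mapping: "sale_amount" (store_east) = "revenue" (store_west) = sale amount

Sum of sales > $178.74 in store_east: 1338.21
Sum of sales > $178.74 in store_west: 1532.83

Total: 1338.21 + 1532.83 = 2871.04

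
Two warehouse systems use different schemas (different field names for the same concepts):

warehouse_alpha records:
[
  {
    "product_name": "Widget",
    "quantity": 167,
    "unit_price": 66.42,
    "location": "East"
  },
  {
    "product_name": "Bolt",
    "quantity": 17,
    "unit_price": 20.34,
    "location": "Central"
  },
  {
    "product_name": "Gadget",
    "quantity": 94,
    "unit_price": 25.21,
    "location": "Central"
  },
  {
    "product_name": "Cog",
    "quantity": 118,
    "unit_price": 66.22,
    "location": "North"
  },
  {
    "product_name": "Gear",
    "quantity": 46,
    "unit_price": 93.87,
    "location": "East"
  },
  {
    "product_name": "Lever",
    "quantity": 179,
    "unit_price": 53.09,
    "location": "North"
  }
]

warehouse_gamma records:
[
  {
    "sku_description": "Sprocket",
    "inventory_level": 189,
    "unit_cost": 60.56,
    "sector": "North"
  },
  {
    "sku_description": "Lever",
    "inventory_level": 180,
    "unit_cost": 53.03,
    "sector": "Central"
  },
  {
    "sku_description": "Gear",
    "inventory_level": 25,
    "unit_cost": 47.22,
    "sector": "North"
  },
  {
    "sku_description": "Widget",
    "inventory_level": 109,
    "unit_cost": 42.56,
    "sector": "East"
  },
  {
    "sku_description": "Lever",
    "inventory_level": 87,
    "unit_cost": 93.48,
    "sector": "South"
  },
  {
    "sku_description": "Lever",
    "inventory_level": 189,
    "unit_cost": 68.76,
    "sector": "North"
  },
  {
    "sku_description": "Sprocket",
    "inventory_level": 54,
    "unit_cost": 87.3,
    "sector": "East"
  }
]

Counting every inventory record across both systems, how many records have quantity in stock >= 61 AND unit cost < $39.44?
1

Schema mappings:
- "quantity" (warehouse_alpha) = "inventory_level" (warehouse_gamma) = quantity
- "unit_price" (warehouse_alpha) = "unit_cost" (warehouse_gamma) = unit cost

Records meeting both conditions in warehouse_alpha: 1
Records meeting both conditions in warehouse_gamma: 0

Total: 1 + 0 = 1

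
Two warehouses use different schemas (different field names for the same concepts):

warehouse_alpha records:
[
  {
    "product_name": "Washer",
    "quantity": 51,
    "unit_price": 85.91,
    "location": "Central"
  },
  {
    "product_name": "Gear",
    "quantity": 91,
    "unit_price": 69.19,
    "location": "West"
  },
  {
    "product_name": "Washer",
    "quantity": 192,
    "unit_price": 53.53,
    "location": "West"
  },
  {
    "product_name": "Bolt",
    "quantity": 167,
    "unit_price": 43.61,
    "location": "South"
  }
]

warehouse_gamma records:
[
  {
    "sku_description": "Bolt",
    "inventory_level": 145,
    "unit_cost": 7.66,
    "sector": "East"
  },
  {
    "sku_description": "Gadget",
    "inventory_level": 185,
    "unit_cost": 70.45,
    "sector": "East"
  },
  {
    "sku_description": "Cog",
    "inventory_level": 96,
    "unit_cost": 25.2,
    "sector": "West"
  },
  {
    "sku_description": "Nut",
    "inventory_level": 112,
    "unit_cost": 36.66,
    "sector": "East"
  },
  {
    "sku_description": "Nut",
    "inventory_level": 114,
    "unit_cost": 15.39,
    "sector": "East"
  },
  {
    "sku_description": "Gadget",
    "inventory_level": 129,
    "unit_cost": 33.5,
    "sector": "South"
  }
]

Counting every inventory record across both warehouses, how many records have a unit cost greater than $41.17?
5

Schema mapping: "unit_price" (warehouse_alpha) = "unit_cost" (warehouse_gamma) = unit cost

Records > $41.17 in warehouse_alpha: 4
Records > $41.17 in warehouse_gamma: 1

Total count: 4 + 1 = 5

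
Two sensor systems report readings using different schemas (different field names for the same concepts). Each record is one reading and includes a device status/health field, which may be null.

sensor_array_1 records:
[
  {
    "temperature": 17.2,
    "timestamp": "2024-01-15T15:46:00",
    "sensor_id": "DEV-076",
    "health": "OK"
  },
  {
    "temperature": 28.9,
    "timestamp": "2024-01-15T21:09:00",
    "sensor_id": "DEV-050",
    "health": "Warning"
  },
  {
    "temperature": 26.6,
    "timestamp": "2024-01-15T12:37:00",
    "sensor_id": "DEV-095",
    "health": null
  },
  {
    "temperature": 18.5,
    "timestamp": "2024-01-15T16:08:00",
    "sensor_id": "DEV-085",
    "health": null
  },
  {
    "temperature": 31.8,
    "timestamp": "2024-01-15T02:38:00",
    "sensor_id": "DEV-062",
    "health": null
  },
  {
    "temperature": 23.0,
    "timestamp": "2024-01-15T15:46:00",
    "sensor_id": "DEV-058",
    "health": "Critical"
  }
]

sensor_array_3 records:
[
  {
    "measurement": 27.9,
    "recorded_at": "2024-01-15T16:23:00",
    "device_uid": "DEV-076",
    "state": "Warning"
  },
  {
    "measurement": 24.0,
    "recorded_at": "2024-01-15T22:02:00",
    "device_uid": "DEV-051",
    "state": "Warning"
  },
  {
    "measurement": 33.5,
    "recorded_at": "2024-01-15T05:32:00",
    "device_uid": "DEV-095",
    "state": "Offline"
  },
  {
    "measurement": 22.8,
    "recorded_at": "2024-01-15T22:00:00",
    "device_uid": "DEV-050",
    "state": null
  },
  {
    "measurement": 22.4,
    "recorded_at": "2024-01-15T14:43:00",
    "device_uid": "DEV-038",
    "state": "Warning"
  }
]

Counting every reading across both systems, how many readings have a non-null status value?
7

Schema mapping: "health" (sensor_array_1) = "state" (sensor_array_3) = status

Non-null in sensor_array_1: 3
Non-null in sensor_array_3: 4

Total non-null: 3 + 4 = 7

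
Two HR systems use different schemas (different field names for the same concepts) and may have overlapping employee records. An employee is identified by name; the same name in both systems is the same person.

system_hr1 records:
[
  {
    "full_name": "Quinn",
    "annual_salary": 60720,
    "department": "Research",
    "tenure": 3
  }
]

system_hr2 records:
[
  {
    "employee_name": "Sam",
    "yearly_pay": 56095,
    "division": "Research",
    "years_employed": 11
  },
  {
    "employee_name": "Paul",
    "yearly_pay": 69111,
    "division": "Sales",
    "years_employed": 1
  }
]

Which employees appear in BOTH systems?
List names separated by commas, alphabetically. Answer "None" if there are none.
None

Schema mapping: "full_name" (system_hr1) = "employee_name" (system_hr2) = employee name

Names in system_hr1: ['Quinn']
Names in system_hr2: ['Paul', 'Sam']

Intersection: None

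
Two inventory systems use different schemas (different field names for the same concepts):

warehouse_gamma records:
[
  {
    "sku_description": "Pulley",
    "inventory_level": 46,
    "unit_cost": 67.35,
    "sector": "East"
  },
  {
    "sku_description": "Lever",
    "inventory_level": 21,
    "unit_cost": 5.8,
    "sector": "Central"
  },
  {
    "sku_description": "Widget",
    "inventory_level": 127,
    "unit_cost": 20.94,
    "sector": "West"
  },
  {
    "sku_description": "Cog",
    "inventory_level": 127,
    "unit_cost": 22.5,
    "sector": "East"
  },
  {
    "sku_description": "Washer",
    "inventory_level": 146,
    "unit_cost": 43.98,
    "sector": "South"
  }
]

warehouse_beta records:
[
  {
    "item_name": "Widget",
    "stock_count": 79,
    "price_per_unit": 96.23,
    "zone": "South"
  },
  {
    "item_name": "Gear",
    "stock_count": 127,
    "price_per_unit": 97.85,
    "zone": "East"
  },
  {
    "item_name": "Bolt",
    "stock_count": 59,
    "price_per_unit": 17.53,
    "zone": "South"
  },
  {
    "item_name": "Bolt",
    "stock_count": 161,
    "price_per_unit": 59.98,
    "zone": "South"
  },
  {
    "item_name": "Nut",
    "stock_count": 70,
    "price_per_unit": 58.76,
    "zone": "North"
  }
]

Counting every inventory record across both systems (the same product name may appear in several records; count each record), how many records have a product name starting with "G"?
1

Schema mapping: "sku_description" (warehouse_gamma) = "item_name" (warehouse_beta) = product name

Records with product name starting with "G" in warehouse_gamma: 0
Records with product name starting with "G" in warehouse_beta: 1

Total: 0 + 1 = 1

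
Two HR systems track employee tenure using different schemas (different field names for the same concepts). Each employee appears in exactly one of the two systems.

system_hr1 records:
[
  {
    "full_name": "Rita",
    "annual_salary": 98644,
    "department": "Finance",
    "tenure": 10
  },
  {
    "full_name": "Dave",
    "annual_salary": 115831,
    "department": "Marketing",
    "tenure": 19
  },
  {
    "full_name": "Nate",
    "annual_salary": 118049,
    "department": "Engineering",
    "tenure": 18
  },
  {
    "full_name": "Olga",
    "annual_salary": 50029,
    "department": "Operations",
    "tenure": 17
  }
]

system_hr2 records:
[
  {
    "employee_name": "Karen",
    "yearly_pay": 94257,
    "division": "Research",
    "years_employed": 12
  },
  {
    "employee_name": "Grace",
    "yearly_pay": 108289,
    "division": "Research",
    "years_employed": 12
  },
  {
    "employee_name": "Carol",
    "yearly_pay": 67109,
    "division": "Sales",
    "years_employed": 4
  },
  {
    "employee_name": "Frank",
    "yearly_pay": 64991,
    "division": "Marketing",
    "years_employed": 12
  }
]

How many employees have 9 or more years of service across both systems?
7

Reconcile schemas: "tenure" (system_hr1) = "years_employed" (system_hr2) = years of service

From system_hr1: 4 employees with >= 9 years
From system_hr2: 3 employees with >= 9 years

Total: 4 + 3 = 7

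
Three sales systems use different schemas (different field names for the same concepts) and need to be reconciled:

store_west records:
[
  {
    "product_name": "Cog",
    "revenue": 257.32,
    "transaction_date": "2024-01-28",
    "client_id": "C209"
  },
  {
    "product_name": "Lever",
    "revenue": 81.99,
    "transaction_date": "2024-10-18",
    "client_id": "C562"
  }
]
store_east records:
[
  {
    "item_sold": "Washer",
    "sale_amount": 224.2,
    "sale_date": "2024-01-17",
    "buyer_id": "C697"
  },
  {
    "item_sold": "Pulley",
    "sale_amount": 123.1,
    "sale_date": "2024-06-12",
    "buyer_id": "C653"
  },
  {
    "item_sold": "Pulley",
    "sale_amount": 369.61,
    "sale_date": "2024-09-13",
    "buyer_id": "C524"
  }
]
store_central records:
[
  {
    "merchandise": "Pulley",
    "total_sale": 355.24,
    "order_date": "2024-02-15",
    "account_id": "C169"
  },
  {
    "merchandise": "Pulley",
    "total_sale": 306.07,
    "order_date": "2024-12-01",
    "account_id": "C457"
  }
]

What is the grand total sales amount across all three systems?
1717.53

Schema reconciliation - all amount fields map to sale amount:

store_west (revenue): 339.31
store_east (sale_amount): 716.91
store_central (total_sale): 661.31

Grand total: 1717.53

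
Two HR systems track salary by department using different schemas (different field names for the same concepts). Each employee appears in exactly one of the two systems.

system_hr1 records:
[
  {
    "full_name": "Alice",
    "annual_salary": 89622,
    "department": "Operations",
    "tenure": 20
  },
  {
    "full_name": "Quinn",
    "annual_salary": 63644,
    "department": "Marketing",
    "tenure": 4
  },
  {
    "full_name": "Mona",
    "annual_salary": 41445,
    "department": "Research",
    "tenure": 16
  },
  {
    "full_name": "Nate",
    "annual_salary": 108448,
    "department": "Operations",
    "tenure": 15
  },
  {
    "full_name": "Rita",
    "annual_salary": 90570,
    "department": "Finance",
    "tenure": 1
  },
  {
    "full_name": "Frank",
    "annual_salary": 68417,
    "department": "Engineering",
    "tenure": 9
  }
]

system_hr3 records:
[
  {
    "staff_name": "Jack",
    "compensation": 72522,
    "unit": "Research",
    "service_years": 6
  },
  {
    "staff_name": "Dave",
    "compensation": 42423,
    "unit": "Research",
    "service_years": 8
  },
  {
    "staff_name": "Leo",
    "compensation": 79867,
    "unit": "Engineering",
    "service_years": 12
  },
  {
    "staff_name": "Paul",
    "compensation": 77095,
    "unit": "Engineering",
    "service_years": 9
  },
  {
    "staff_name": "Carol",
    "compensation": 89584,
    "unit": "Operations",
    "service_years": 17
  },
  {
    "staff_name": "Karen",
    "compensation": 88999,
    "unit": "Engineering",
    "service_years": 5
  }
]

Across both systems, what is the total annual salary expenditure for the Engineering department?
314378

Schema mappings:
- "department" (system_hr1) = "unit" (system_hr3) = department
- "annual_salary" (system_hr1) = "compensation" (system_hr3) = salary

Engineering salaries from system_hr1: 68417
Engineering salaries from system_hr3: 245961

Total: 68417 + 245961 = 314378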